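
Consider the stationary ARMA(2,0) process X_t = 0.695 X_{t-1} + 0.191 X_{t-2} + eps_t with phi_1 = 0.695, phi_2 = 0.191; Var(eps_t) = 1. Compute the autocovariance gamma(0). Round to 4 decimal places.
\gamma(0) = 3.9617

Multiply the model equation by X_{t-k} and take expectations. With theta_0 = psi_0 = 1 and psi_j the MA(infinity) weights, this gives
  gamma(k) - sum_i phi_i gamma(k-i) = c_k,
  c_k = sigma^2 * sum_{j=k..q} theta_j psi_{j-k}   (c_k = 0 for k > q),
using gamma(-m) = gamma(m).
Pure AR (q = 0): c_0 = sigma^2 = 1, c_k = 0 for k >= 1.
Equations for k = 0, 1, 2 (AR order 2, c_2 = 0):
  (E0) gamma(0) = phi_1 gamma(1) + phi_2 gamma(2) + c_0
  (E1) gamma(1) = phi_1 gamma(0) + phi_2 gamma(1) + c_1
  (E2) gamma(2) = phi_1 gamma(1) + phi_2 gamma(0)
From (E1): gamma(1) = A gamma(0) + B with
  A = phi_1 / (1 - phi_2) = 0.695 / 0.809 = 0.859085,   B = c_1 / (1 - phi_2) = 0 / 0.809 = 0.
Insert (E2) into (E0): gamma(0) (1 - phi_2^2) = phi_1 (1 + phi_2) gamma(1) + c_0.
  phi_1 (1 + phi_2) = (0.695)(1.191) = 0.827745,   1 - phi_2^2 = 0.963519.
Replace gamma(1) by A gamma(0) + B and collect gamma(0):
  gamma(0) [0.963519 - (0.827745)(0.859085)] = c_0 = 1
  gamma(0) * 0.252415 = 1
  gamma(0) = 1 / 0.252415 = 3.961723.
Therefore gamma(0) = 3.9617 (to 4 decimal places).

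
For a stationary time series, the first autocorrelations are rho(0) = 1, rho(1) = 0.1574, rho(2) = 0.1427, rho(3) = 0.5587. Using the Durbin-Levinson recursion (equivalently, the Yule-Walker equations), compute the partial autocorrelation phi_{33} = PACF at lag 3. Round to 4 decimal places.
\phi_{33} = 0.5410

The PACF at lag k is phi_{kk}, the last component of the solution
to the Yule-Walker system G_k phi = r_k where
  (G_k)_{ij} = rho(|i - j|), (r_k)_i = rho(i), i,j = 1..k.
Equivalently, Durbin-Levinson gives phi_{kk} iteratively:
  phi_{11} = rho(1)
  phi_{kk} = [rho(k) - sum_{j=1..k-1} phi_{k-1,j} rho(k-j)]
            / [1 - sum_{j=1..k-1} phi_{k-1,j} rho(j)],
  phi_{k,j} = phi_{k-1,j} - phi_{kk} phi_{k-1,k-j},  j = 1..k-1.
Step k = 1:
  phi_11 = rho(1) = 0.1574.
Step k = 2:
  phi_22 = [rho(2) - phi_11 rho(1)] / [1 - phi_11 rho(1)] = [0.1427 - (0.1574)(0.1574)] / [1 - (0.1574)(0.1574)]
         = 0.11792524 / 0.97522524 = 0.120921.
  Update: phi_21 = phi_11 - phi_22 phi_11 = 0.1574 - (0.120921)(0.1574) = 0.138367.
Step k = 3:
  phi_33 = [rho(3) - phi_21 rho(2) - phi_22 rho(1)] / [1 - phi_21 rho(1) - phi_22 rho(2)]
    numerator   = 0.5587 - (0.138367)(0.1427) - (0.120921)(0.1574) = 0.51992205
    denominator = 1 - (0.138367)(0.1574) - (0.120921)(0.1427) = 0.9609656
  phi_33 = 0.51992205 / 0.9609656 = 0.541.
Therefore phi_{33} = 0.5410.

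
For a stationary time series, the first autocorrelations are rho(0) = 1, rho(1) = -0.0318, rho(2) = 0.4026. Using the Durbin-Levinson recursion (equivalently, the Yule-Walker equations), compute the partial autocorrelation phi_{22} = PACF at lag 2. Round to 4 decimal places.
\phi_{22} = 0.4020

The PACF at lag k is phi_{kk}, the last component of the solution
to the Yule-Walker system G_k phi = r_k where
  (G_k)_{ij} = rho(|i - j|), (r_k)_i = rho(i), i,j = 1..k.
Equivalently, Durbin-Levinson gives phi_{kk} iteratively:
  phi_{11} = rho(1)
  phi_{kk} = [rho(k) - sum_{j=1..k-1} phi_{k-1,j} rho(k-j)]
            / [1 - sum_{j=1..k-1} phi_{k-1,j} rho(j)],
  phi_{k,j} = phi_{k-1,j} - phi_{kk} phi_{k-1,k-j},  j = 1..k-1.
Step k = 1:
  phi_11 = rho(1) = -0.0318.
Step k = 2:
  phi_22 = [rho(2) - phi_11 rho(1)] / [1 - phi_11 rho(1)] = [0.4026 - (-0.0318)(-0.0318)] / [1 - (-0.0318)(-0.0318)]
         = 0.40158876 / 0.99898876 = 0.402.
Therefore phi_{22} = 0.4020.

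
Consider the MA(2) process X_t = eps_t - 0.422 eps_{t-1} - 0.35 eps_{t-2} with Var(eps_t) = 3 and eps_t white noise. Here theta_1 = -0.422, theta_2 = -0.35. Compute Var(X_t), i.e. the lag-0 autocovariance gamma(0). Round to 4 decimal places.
\gamma(0) = 3.9018

For an MA(q) process X_t = eps_t + sum_i theta_i eps_{t-i} with
Var(eps_t) = sigma^2, the variance is
  gamma(0) = sigma^2 * (1 + sum_i theta_i^2).
  sum_i theta_i^2 = (-0.422)^2 + (-0.35)^2 = 0.178084 + 0.1225 = 0.300584.
  gamma(0) = 3 * (1 + 0.300584) = 3 * 1.300584 = 3.901752, which rounds to 3.9018.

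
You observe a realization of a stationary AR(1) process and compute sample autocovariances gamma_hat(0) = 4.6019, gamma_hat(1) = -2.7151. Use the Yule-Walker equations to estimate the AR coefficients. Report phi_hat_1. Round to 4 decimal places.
\hat\phi_{1} = -0.5900

The Yule-Walker equations for an AR(p) process read, in matrix form,
  Gamma_p phi = r_p,   with   (Gamma_p)_{ij} = gamma(|i - j|),
                       (r_p)_i = gamma(i),   i,j = 1..p.
Substitute the sample gammas (Toeplitz matrix and right-hand side of size 1):
  Gamma_p = [[4.6019]]
  r_p     = [-2.7151]
With p = 1 this is the single equation gamma(0) phi_1 = gamma(1):
  phi_hat_1 = gamma(1) / gamma(0) = -2.7151 / 4.6019 = -0.5900.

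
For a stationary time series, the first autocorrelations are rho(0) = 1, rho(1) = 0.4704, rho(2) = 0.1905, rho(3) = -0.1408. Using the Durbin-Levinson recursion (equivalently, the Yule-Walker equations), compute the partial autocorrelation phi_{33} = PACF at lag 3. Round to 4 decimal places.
\phi_{33} = -0.2770

The PACF at lag k is phi_{kk}, the last component of the solution
to the Yule-Walker system G_k phi = r_k where
  (G_k)_{ij} = rho(|i - j|), (r_k)_i = rho(i), i,j = 1..k.
Equivalently, Durbin-Levinson gives phi_{kk} iteratively:
  phi_{11} = rho(1)
  phi_{kk} = [rho(k) - sum_{j=1..k-1} phi_{k-1,j} rho(k-j)]
            / [1 - sum_{j=1..k-1} phi_{k-1,j} rho(j)],
  phi_{k,j} = phi_{k-1,j} - phi_{kk} phi_{k-1,k-j},  j = 1..k-1.
Step k = 1:
  phi_11 = rho(1) = 0.4704.
Step k = 2:
  phi_22 = [rho(2) - phi_11 rho(1)] / [1 - phi_11 rho(1)] = [0.1905 - (0.4704)(0.4704)] / [1 - (0.4704)(0.4704)]
         = -0.03077616 / 0.77872384 = -0.039521.
  Update: phi_21 = phi_11 - phi_22 phi_11 = 0.4704 - (-0.039521)(0.4704) = 0.488991.
Step k = 3:
  phi_33 = [rho(3) - phi_21 rho(2) - phi_22 rho(1)] / [1 - phi_21 rho(1) - phi_22 rho(2)]
    numerator   = -0.1408 - (0.488991)(0.1905) - (-0.039521)(0.4704) = -0.21536194
    denominator = 1 - (0.488991)(0.4704) - (-0.039521)(0.1905) = 0.77750753
  phi_33 = -0.21536194 / 0.77750753 = -0.277.
Therefore phi_{33} = -0.2770.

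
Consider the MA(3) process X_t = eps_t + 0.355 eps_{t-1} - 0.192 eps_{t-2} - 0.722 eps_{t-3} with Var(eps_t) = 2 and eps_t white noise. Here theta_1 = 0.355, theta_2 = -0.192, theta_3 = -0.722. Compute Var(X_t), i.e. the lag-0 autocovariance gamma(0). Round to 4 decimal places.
\gamma(0) = 3.3683

For an MA(q) process X_t = eps_t + sum_i theta_i eps_{t-i} with
Var(eps_t) = sigma^2, the variance is
  gamma(0) = sigma^2 * (1 + sum_i theta_i^2).
  sum_i theta_i^2 = (0.355)^2 + (-0.192)^2 + (-0.722)^2 = 0.126025 + 0.036864 + 0.521284 = 0.684173.
  gamma(0) = 2 * (1 + 0.684173) = 2 * 1.684173 = 3.368346, which rounds to 3.3683.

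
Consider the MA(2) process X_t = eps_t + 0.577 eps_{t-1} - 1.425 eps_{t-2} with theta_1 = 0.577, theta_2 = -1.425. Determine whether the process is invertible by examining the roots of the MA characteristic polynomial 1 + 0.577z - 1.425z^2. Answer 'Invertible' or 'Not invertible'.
\text{Not invertible}

The MA(q) characteristic polynomial is P(z) = 1 + 0.577z - 1.425z^2.
Invertibility requires all roots to lie outside the unit circle, i.e. |z| > 1 for every root.
Set 1 + (0.577) z + (-1.425) z^2 = 0, i.e. a z^2 + b z + c = 0 with a = -1.425, b = 0.577, c = 1.
Discriminant D = b^2 - 4ac = (0.577)^2 - 4*(-1.425)*1 = 0.332929 - (-5.7) = 6.032929.
D >= 0, so the roots are real: z = (-b +/- sqrt(D)) / (2a) = (-0.577 +/- 2.456202) / (-2.85).
  z_1 = (-0.577 + 2.456202) / (-2.85) = -0.6594,   |z_1| = 0.6594.
  z_2 = (-0.577 - 2.456202) / (-2.85) = 1.0643,   |z_2| = 1.0643.
Moduli of all roots: 0.6594, 1.0643.
All moduli strictly greater than 1? No.
Verdict: Not invertible.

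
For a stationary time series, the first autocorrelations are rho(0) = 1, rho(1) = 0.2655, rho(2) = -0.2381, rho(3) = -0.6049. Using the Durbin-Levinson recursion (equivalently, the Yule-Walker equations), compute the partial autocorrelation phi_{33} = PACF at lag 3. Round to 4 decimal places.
\phi_{33} = -0.5230

The PACF at lag k is phi_{kk}, the last component of the solution
to the Yule-Walker system G_k phi = r_k where
  (G_k)_{ij} = rho(|i - j|), (r_k)_i = rho(i), i,j = 1..k.
Equivalently, Durbin-Levinson gives phi_{kk} iteratively:
  phi_{11} = rho(1)
  phi_{kk} = [rho(k) - sum_{j=1..k-1} phi_{k-1,j} rho(k-j)]
            / [1 - sum_{j=1..k-1} phi_{k-1,j} rho(j)],
  phi_{k,j} = phi_{k-1,j} - phi_{kk} phi_{k-1,k-j},  j = 1..k-1.
Step k = 1:
  phi_11 = rho(1) = 0.2655.
Step k = 2:
  phi_22 = [rho(2) - phi_11 rho(1)] / [1 - phi_11 rho(1)] = [-0.2381 - (0.2655)(0.2655)] / [1 - (0.2655)(0.2655)]
         = -0.30859025 / 0.92950975 = -0.331992.
  Update: phi_21 = phi_11 - phi_22 phi_11 = 0.2655 - (-0.331992)(0.2655) = 0.353644.
Step k = 3:
  phi_33 = [rho(3) - phi_21 rho(2) - phi_22 rho(1)] / [1 - phi_21 rho(1) - phi_22 rho(2)]
    numerator   = -0.6049 - (0.353644)(-0.2381) - (-0.331992)(0.2655) = -0.43255336
    denominator = 1 - (0.353644)(0.2655) - (-0.331992)(-0.2381) = 0.82706011
  phi_33 = -0.43255336 / 0.82706011 = -0.523.
Therefore phi_{33} = -0.5230.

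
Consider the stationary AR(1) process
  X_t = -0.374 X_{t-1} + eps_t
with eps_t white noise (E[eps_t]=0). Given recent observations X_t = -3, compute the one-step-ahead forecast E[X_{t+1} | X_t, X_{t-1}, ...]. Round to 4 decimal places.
E[X_{t+1} \mid \mathcal F_t] = 1.1220

For an AR(p) model X_t = c + sum_i phi_i X_{t-i} + eps_t, the
one-step-ahead conditional mean is
  E[X_{t+1} | X_t, ...] = c + sum_i phi_i X_{t+1-i}.
Substitute known values:
  E[X_{t+1} | ...] = (-0.374) * (-3)
                   = 1.1220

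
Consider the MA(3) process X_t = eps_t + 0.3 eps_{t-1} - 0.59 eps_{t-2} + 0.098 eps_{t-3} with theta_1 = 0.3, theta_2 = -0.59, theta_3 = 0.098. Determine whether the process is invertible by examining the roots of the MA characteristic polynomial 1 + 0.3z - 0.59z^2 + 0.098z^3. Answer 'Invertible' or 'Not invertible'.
\text{Invertible}

The MA(q) characteristic polynomial is P(z) = 1 + 0.3z - 0.59z^2 + 0.098z^3.
Invertibility requires all roots to lie outside the unit circle, i.e. |z| > 1 for every root.
Degree 3: look for a simple real root z0 first, then factor out (1 - z/z0) and solve the remaining quadratic.
Testing z0 = 5: P(5) = 1 + (0.3)(5) + (-0.59)(5)^2 + (0.098)(5)^3
  = 1 + (1.5) + (-14.75) + (12.25) = 0.  So z_0 = 5 is a root, |z_0| = 5.
Divide out the factor (1 - 0.2 z) = (1 - z/z0) (since 1/z0 = 0.2):
  P(z) = (1 - 0.2 z)(1 + (0.5) z + (-0.49) z^2)
  [check: z-coef 0.5 - (0.2) = 0.3; z^2-coef -0.49 - (0.2)(0.5) = -0.59; z^3-coef -(0.2)(-0.49) = 0.098.]
Remaining roots from the quadratic factor 1 + (0.5) z + (-0.49) z^2:
  Set 1 + (0.5) z + (-0.49) z^2 = 0, i.e. a z^2 + b z + c = 0 with a = -0.49, b = 0.5, c = 1.
  Discriminant D = b^2 - 4ac = (0.5)^2 - 4*(-0.49)*1 = 0.25 - (-1.96) = 2.21.
  D >= 0, so the roots are real: z = (-b +/- sqrt(D)) / (2a) = (-0.5 +/- 1.486607) / (-0.98).
    z_1 = (-0.5 + 1.486607) / (-0.98) = -1.0067,   |z_1| = 1.0067.
    z_2 = (-0.5 - 1.486607) / (-0.98) = 2.0271,   |z_2| = 2.0271.
Moduli of all roots: 5.0000, 1.0067, 2.0271.
All moduli strictly greater than 1? Yes.
Verdict: Invertible.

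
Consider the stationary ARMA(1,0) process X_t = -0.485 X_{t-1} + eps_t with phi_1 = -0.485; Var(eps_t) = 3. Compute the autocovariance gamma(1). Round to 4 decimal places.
\gamma(1) = -1.9025

Multiply the model equation by X_{t-k} and take expectations. With theta_0 = psi_0 = 1 and psi_j the MA(infinity) weights, this gives
  gamma(k) - sum_i phi_i gamma(k-i) = c_k,
  c_k = sigma^2 * sum_{j=k..q} theta_j psi_{j-k}   (c_k = 0 for k > q),
using gamma(-m) = gamma(m).
Pure AR (q = 0): c_0 = sigma^2 = 3, c_k = 0 for k >= 1.
Equations for k = 0 and k = 1 (AR order 1):
  gamma(0) = phi_1 gamma(1) + c_0
  gamma(1) = phi_1 gamma(0) + c_1
Substituting the second into the first: gamma(0) (1 - phi_1^2) = c_0 + phi_1 c_1, so
  gamma(0) = c_0 / (1 - phi_1^2) = 3 / (1 - (-0.485)^2) = 3 / 0.764775 = 3.922722.
  gamma(1) = phi_1 gamma(0) = (-0.485)(3.922722) = -1.90252.
Therefore gamma(1) = -1.9025 (to 4 decimal places).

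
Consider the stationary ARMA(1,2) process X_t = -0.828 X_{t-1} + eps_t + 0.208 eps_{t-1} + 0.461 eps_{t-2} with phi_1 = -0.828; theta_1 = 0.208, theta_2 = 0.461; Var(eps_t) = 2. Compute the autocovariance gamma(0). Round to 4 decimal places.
\gamma(0) = 8.8078

Multiply the model equation by X_{t-k} and take expectations. With theta_0 = psi_0 = 1 and psi_j the MA(infinity) weights, this gives
  gamma(k) - sum_i phi_i gamma(k-i) = c_k,
  c_k = sigma^2 * sum_{j=k..q} theta_j psi_{j-k}   (c_k = 0 for k > q),
using gamma(-m) = gamma(m).
psi-weights needed (psi_j = theta_j + sum_i phi_i psi_{j-i}):
  psi_1 = theta_1 + phi_1 = 0.208 + (-0.828) = -0.62
  psi_2 = theta_2 + phi_1 psi_1 = 0.461 + (-0.828)(-0.62) = 0.97436
Right-hand sides:
  c_0 = sigma^2 (1 + theta_1 psi_1 + theta_2 psi_2) = 2 * (1 + (0.208)(-0.62) + (0.461)(0.97436)) = 2 * 1.32022 = 2.64044
  c_1 = sigma^2 (theta_1 + theta_2 psi_1) = 2 * (0.208 + (0.461)(-0.62)) = -0.15564
  c_2 = sigma^2 theta_2 = 2 * (0.461) = 0.922
Equations for k = 0 and k = 1 (AR order 1):
  gamma(0) = phi_1 gamma(1) + c_0
  gamma(1) = phi_1 gamma(0) + c_1
Substituting the second into the first: gamma(0) (1 - phi_1^2) = c_0 + phi_1 c_1, so
  gamma(0) = (c_0 + phi_1 c_1) / (1 - phi_1^2) = (2.64044 + (-0.828)(-0.15564)) / (1 - (-0.828)^2) = 2.76931 / 0.314416 = 8.807789.
Therefore gamma(0) = 8.8078 (to 4 decimal places).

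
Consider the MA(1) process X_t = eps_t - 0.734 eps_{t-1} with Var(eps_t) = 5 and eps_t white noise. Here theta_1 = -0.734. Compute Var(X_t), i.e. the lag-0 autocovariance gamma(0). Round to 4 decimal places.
\gamma(0) = 7.6938

For an MA(q) process X_t = eps_t + sum_i theta_i eps_{t-i} with
Var(eps_t) = sigma^2, the variance is
  gamma(0) = sigma^2 * (1 + sum_i theta_i^2).
  sum_i theta_i^2 = (-0.734)^2 = 0.538756.
  gamma(0) = 5 * (1 + 0.538756) = 5 * 1.538756 = 7.69378, which rounds to 7.6938.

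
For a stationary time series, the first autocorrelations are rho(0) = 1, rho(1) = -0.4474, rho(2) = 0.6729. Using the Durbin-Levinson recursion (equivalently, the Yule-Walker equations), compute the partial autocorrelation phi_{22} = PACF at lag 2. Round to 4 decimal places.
\phi_{22} = 0.5910

The PACF at lag k is phi_{kk}, the last component of the solution
to the Yule-Walker system G_k phi = r_k where
  (G_k)_{ij} = rho(|i - j|), (r_k)_i = rho(i), i,j = 1..k.
Equivalently, Durbin-Levinson gives phi_{kk} iteratively:
  phi_{11} = rho(1)
  phi_{kk} = [rho(k) - sum_{j=1..k-1} phi_{k-1,j} rho(k-j)]
            / [1 - sum_{j=1..k-1} phi_{k-1,j} rho(j)],
  phi_{k,j} = phi_{k-1,j} - phi_{kk} phi_{k-1,k-j},  j = 1..k-1.
Step k = 1:
  phi_11 = rho(1) = -0.4474.
Step k = 2:
  phi_22 = [rho(2) - phi_11 rho(1)] / [1 - phi_11 rho(1)] = [0.6729 - (-0.4474)(-0.4474)] / [1 - (-0.4474)(-0.4474)]
         = 0.47273324 / 0.79983324 = 0.591.
Therefore phi_{22} = 0.5910.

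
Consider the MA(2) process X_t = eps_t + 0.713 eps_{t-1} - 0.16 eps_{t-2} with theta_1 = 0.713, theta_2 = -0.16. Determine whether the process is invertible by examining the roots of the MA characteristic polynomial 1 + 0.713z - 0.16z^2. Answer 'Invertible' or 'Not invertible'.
\text{Invertible}

The MA(q) characteristic polynomial is P(z) = 1 + 0.713z - 0.16z^2.
Invertibility requires all roots to lie outside the unit circle, i.e. |z| > 1 for every root.
Set 1 + (0.713) z + (-0.16) z^2 = 0, i.e. a z^2 + b z + c = 0 with a = -0.16, b = 0.713, c = 1.
Discriminant D = b^2 - 4ac = (0.713)^2 - 4*(-0.16)*1 = 0.508369 - (-0.64) = 1.148369.
D >= 0, so the roots are real: z = (-b +/- sqrt(D)) / (2a) = (-0.713 +/- 1.07162) / (-0.32).
  z_1 = (-0.713 + 1.07162) / (-0.32) = -1.1207,   |z_1| = 1.1207.
  z_2 = (-0.713 - 1.07162) / (-0.32) = 5.5769,   |z_2| = 5.5769.
Moduli of all roots: 1.1207, 5.5769.
All moduli strictly greater than 1? Yes.
Verdict: Invertible.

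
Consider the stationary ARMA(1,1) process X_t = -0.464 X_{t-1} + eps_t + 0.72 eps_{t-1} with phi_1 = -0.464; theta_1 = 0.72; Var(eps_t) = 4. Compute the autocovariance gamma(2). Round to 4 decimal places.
\gamma(2) = -0.4032

Multiply the model equation by X_{t-k} and take expectations. With theta_0 = psi_0 = 1 and psi_j the MA(infinity) weights, this gives
  gamma(k) - sum_i phi_i gamma(k-i) = c_k,
  c_k = sigma^2 * sum_{j=k..q} theta_j psi_{j-k}   (c_k = 0 for k > q),
using gamma(-m) = gamma(m).
psi-weights needed (psi_j = theta_j + sum_i phi_i psi_{j-i}):
  psi_1 = theta_1 + phi_1 = 0.72 + (-0.464) = 0.256
Right-hand sides:
  c_0 = sigma^2 (1 + theta_1 psi_1) = 4 * (1 + (0.72)(0.256)) = 4 * 1.18432 = 4.73728
  c_1 = sigma^2 theta_1 = 4 * (0.72) = 2.88
  c_2 = 0
Equations for k = 0 and k = 1 (AR order 1):
  gamma(0) = phi_1 gamma(1) + c_0
  gamma(1) = phi_1 gamma(0) + c_1
Substituting the second into the first: gamma(0) (1 - phi_1^2) = c_0 + phi_1 c_1, so
  gamma(0) = (c_0 + phi_1 c_1) / (1 - phi_1^2) = (4.73728 + (-0.464)(2.88)) / (1 - (-0.464)^2) = 3.40096 / 0.784704 = 4.334067.
  gamma(1) = phi_1 gamma(0) + c_1 = (-0.464)(4.334067) + (2.88) = 0.868993.
For k = 2 (> q): gamma(2) = phi_1 gamma(1) = (-0.464)(0.868993) = -0.403213.
Therefore gamma(2) = -0.4032 (to 4 decimal places).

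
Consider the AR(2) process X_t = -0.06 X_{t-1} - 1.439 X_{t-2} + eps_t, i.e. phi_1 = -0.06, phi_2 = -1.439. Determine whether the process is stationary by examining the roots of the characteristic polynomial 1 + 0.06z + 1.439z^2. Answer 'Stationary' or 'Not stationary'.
\text{Not stationary}

The AR(p) characteristic polynomial is P(z) = 1 + 0.06z + 1.439z^2.
Stationarity requires all roots to lie outside the unit circle, i.e. |z| > 1 for every root.
Set 1 + (0.06) z + (1.439) z^2 = 0, i.e. a z^2 + b z + c = 0 with a = 1.439, b = 0.06, c = 1.
Discriminant D = b^2 - 4ac = (0.06)^2 - 4*(1.439)*1 = 0.0036 - (5.756) = -5.7524.
D < 0, so the roots are the complex-conjugate pair z = (-b +/- i sqrt(-D)) / (2a) = -0.0208 +/- 0.8334i.
For a conjugate pair |z|^2 = z * conj(z) = (product of roots) = c/a = 1/(1.439) = 0.694927, so |z| = sqrt(0.694927) = 0.8336 for both roots.
Moduli of all roots: 0.8336, 0.8336.
All moduli strictly greater than 1? No.
Verdict: Not stationary.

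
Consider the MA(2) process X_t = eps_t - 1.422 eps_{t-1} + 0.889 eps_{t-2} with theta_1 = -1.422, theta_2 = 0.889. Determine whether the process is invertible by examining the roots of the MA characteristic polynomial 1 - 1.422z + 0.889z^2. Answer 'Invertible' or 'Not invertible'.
\text{Invertible}

The MA(q) characteristic polynomial is P(z) = 1 - 1.422z + 0.889z^2.
Invertibility requires all roots to lie outside the unit circle, i.e. |z| > 1 for every root.
Set 1 + (-1.422) z + (0.889) z^2 = 0, i.e. a z^2 + b z + c = 0 with a = 0.889, b = -1.422, c = 1.
Discriminant D = b^2 - 4ac = (-1.422)^2 - 4*(0.889)*1 = 2.022084 - (3.556) = -1.533916.
D < 0, so the roots are the complex-conjugate pair z = (-b +/- i sqrt(-D)) / (2a) = 0.7998 +/- 0.6966i.
For a conjugate pair |z|^2 = z * conj(z) = (product of roots) = c/a = 1/(0.889) = 1.124859, so |z| = sqrt(1.124859) = 1.0606 for both roots.
Moduli of all roots: 1.0606, 1.0606.
All moduli strictly greater than 1? Yes.
Verdict: Invertible.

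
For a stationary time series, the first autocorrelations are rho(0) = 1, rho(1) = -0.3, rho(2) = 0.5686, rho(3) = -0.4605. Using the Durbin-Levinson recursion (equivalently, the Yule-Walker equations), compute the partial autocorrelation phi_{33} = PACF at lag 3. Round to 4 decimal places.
\phi_{33} = -0.3370

The PACF at lag k is phi_{kk}, the last component of the solution
to the Yule-Walker system G_k phi = r_k where
  (G_k)_{ij} = rho(|i - j|), (r_k)_i = rho(i), i,j = 1..k.
Equivalently, Durbin-Levinson gives phi_{kk} iteratively:
  phi_{11} = rho(1)
  phi_{kk} = [rho(k) - sum_{j=1..k-1} phi_{k-1,j} rho(k-j)]
            / [1 - sum_{j=1..k-1} phi_{k-1,j} rho(j)],
  phi_{k,j} = phi_{k-1,j} - phi_{kk} phi_{k-1,k-j},  j = 1..k-1.
Step k = 1:
  phi_11 = rho(1) = -0.3.
Step k = 2:
  phi_22 = [rho(2) - phi_11 rho(1)] / [1 - phi_11 rho(1)] = [0.5686 - (-0.3)(-0.3)] / [1 - (-0.3)(-0.3)]
         = 0.4786 / 0.91 = 0.525934.
  Update: phi_21 = phi_11 - phi_22 phi_11 = -0.3 - (0.525934)(-0.3) = -0.14222.
Step k = 3:
  phi_33 = [rho(3) - phi_21 rho(2) - phi_22 rho(1)] / [1 - phi_21 rho(1) - phi_22 rho(2)]
    numerator   = -0.4605 - (-0.14222)(0.5686) - (0.525934)(-0.3) = -0.22185361
    denominator = 1 - (-0.14222)(-0.3) - (0.525934)(0.5686) = 0.65828796
  phi_33 = -0.22185361 / 0.65828796 = -0.337.
Therefore phi_{33} = -0.3370.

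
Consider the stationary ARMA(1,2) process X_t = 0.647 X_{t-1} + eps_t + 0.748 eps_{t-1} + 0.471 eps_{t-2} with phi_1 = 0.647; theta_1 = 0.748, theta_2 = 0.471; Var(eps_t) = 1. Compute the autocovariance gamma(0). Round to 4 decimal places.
\gamma(0) = 6.1911

Multiply the model equation by X_{t-k} and take expectations. With theta_0 = psi_0 = 1 and psi_j the MA(infinity) weights, this gives
  gamma(k) - sum_i phi_i gamma(k-i) = c_k,
  c_k = sigma^2 * sum_{j=k..q} theta_j psi_{j-k}   (c_k = 0 for k > q),
using gamma(-m) = gamma(m).
psi-weights needed (psi_j = theta_j + sum_i phi_i psi_{j-i}):
  psi_1 = theta_1 + phi_1 = 0.748 + (0.647) = 1.395
  psi_2 = theta_2 + phi_1 psi_1 = 0.471 + (0.647)(1.395) = 1.373565
Right-hand sides:
  c_0 = sigma^2 (1 + theta_1 psi_1 + theta_2 psi_2) = 1 * (1 + (0.748)(1.395) + (0.471)(1.373565)) = 1 * 2.690409 = 2.690409
  c_1 = sigma^2 (theta_1 + theta_2 psi_1) = 1 * (0.748 + (0.471)(1.395)) = 1.405045
  c_2 = sigma^2 theta_2 = 1 * (0.471) = 0.471
Equations for k = 0 and k = 1 (AR order 1):
  gamma(0) = phi_1 gamma(1) + c_0
  gamma(1) = phi_1 gamma(0) + c_1
Substituting the second into the first: gamma(0) (1 - phi_1^2) = c_0 + phi_1 c_1, so
  gamma(0) = (c_0 + phi_1 c_1) / (1 - phi_1^2) = (2.690409 + (0.647)(1.405045)) / (1 - (0.647)^2) = 3.599473 / 0.581391 = 6.19114.
Therefore gamma(0) = 6.1911 (to 4 decimal places).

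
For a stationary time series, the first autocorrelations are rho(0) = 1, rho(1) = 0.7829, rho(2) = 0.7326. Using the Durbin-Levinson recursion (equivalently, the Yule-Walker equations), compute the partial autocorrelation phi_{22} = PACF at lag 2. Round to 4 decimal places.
\phi_{22} = 0.3092

The PACF at lag k is phi_{kk}, the last component of the solution
to the Yule-Walker system G_k phi = r_k where
  (G_k)_{ij} = rho(|i - j|), (r_k)_i = rho(i), i,j = 1..k.
Equivalently, Durbin-Levinson gives phi_{kk} iteratively:
  phi_{11} = rho(1)
  phi_{kk} = [rho(k) - sum_{j=1..k-1} phi_{k-1,j} rho(k-j)]
            / [1 - sum_{j=1..k-1} phi_{k-1,j} rho(j)],
  phi_{k,j} = phi_{k-1,j} - phi_{kk} phi_{k-1,k-j},  j = 1..k-1.
Step k = 1:
  phi_11 = rho(1) = 0.7829.
Step k = 2:
  phi_22 = [rho(2) - phi_11 rho(1)] / [1 - phi_11 rho(1)] = [0.7326 - (0.7829)(0.7829)] / [1 - (0.7829)(0.7829)]
         = 0.11966759 / 0.38706759 = 0.3092.
Therefore phi_{22} = 0.3092.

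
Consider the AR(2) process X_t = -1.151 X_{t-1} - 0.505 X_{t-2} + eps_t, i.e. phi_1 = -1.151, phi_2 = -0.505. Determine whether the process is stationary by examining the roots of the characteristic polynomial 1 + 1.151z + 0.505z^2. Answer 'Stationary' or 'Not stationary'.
\text{Stationary}

The AR(p) characteristic polynomial is P(z) = 1 + 1.151z + 0.505z^2.
Stationarity requires all roots to lie outside the unit circle, i.e. |z| > 1 for every root.
Set 1 + (1.151) z + (0.505) z^2 = 0, i.e. a z^2 + b z + c = 0 with a = 0.505, b = 1.151, c = 1.
Discriminant D = b^2 - 4ac = (1.151)^2 - 4*(0.505)*1 = 1.324801 - (2.02) = -0.695199.
D < 0, so the roots are the complex-conjugate pair z = (-b +/- i sqrt(-D)) / (2a) = -1.1396 +/- 0.8255i.
For a conjugate pair |z|^2 = z * conj(z) = (product of roots) = c/a = 1/(0.505) = 1.980198, so |z| = sqrt(1.980198) = 1.4072 for both roots.
Moduli of all roots: 1.4072, 1.4072.
All moduli strictly greater than 1? Yes.
Verdict: Stationary.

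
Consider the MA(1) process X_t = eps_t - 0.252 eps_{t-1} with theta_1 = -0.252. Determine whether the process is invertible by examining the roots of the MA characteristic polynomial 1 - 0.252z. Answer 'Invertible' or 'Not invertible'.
\text{Invertible}

The MA(q) characteristic polynomial is P(z) = 1 - 0.252z.
Invertibility requires all roots to lie outside the unit circle, i.e. |z| > 1 for every root.
This is linear in z: 1 + (-0.252) z = 0  =>  z = -1/(-0.252) = 3.968254,  |z| = 3.968254.
Moduli of all roots: 3.9683.
All moduli strictly greater than 1? Yes.
Verdict: Invertible.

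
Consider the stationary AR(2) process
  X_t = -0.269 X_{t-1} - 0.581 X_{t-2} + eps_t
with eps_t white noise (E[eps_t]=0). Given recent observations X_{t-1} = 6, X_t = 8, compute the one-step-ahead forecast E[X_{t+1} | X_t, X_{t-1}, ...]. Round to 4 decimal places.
E[X_{t+1} \mid \mathcal F_t] = -5.6380

For an AR(p) model X_t = c + sum_i phi_i X_{t-i} + eps_t, the
one-step-ahead conditional mean is
  E[X_{t+1} | X_t, ...] = c + sum_i phi_i X_{t+1-i}.
Substitute known values:
  E[X_{t+1} | ...] = (-0.269) * (8) + (-0.581) * (6)
                   = -5.6380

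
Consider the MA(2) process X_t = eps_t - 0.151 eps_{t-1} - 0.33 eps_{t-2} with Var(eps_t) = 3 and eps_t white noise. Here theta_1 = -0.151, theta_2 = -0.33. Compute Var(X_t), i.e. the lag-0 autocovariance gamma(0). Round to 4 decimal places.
\gamma(0) = 3.3951

For an MA(q) process X_t = eps_t + sum_i theta_i eps_{t-i} with
Var(eps_t) = sigma^2, the variance is
  gamma(0) = sigma^2 * (1 + sum_i theta_i^2).
  sum_i theta_i^2 = (-0.151)^2 + (-0.33)^2 = 0.022801 + 0.1089 = 0.131701.
  gamma(0) = 3 * (1 + 0.131701) = 3 * 1.131701 = 3.395103, which rounds to 3.3951.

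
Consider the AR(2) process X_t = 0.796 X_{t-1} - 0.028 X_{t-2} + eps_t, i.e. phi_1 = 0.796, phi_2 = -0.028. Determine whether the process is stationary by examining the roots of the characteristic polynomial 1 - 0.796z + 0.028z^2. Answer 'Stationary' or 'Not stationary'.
\text{Stationary}

The AR(p) characteristic polynomial is P(z) = 1 - 0.796z + 0.028z^2.
Stationarity requires all roots to lie outside the unit circle, i.e. |z| > 1 for every root.
Set 1 + (-0.796) z + (0.028) z^2 = 0, i.e. a z^2 + b z + c = 0 with a = 0.028, b = -0.796, c = 1.
Discriminant D = b^2 - 4ac = (-0.796)^2 - 4*(0.028)*1 = 0.633616 - (0.112) = 0.521616.
D >= 0, so the roots are real: z = (-b +/- sqrt(D)) / (2a) = (0.796 +/- 0.72223) / (0.056).
  z_1 = (0.796 + 0.72223) / (0.056) = 27.1112,   |z_1| = 27.1112.
  z_2 = (0.796 - 0.72223) / (0.056) = 1.3173,   |z_2| = 1.3173.
Moduli of all roots: 27.1112, 1.3173.
All moduli strictly greater than 1? Yes.
Verdict: Stationary.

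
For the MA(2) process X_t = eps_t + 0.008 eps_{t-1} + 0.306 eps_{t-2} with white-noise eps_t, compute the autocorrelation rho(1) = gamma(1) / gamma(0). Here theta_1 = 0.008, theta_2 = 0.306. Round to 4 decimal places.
\rho(1) = 0.0096

For an MA(q) process with theta_0 = 1, the autocovariance is
  gamma(k) = sigma^2 * sum_{i=0..q-k} theta_i * theta_{i+k},
and rho(k) = gamma(k) / gamma(0). Sigma^2 cancels.
  numerator   = (1)*(0.008) + (0.008)*(0.306) = 0.010448.
  denominator = (1)^2 + (0.008)^2 + (0.306)^2 = 1.0937.
  rho(1) = 0.010448 / 1.0937 = 0.0096.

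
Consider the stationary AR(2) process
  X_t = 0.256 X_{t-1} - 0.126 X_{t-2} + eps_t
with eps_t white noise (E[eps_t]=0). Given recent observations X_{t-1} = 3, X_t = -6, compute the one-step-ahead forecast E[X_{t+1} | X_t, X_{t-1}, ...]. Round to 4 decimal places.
E[X_{t+1} \mid \mathcal F_t] = -1.9140

For an AR(p) model X_t = c + sum_i phi_i X_{t-i} + eps_t, the
one-step-ahead conditional mean is
  E[X_{t+1} | X_t, ...] = c + sum_i phi_i X_{t+1-i}.
Substitute known values:
  E[X_{t+1} | ...] = (0.256) * (-6) + (-0.126) * (3)
                   = -1.9140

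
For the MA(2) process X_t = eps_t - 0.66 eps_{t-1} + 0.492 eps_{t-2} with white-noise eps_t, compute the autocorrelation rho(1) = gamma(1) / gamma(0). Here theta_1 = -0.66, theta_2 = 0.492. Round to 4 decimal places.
\rho(1) = -0.5870

For an MA(q) process with theta_0 = 1, the autocovariance is
  gamma(k) = sigma^2 * sum_{i=0..q-k} theta_i * theta_{i+k},
and rho(k) = gamma(k) / gamma(0). Sigma^2 cancels.
  numerator   = (1)*(-0.66) + (-0.66)*(0.492) = -0.98472.
  denominator = (1)^2 + (-0.66)^2 + (0.492)^2 = 1.677664.
  rho(1) = -0.98472 / 1.677664 = -0.5870.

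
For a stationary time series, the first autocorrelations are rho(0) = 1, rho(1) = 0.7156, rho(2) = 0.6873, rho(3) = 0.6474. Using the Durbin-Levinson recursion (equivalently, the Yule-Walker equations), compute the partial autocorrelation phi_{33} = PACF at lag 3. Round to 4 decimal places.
\phi_{33} = 0.1770

The PACF at lag k is phi_{kk}, the last component of the solution
to the Yule-Walker system G_k phi = r_k where
  (G_k)_{ij} = rho(|i - j|), (r_k)_i = rho(i), i,j = 1..k.
Equivalently, Durbin-Levinson gives phi_{kk} iteratively:
  phi_{11} = rho(1)
  phi_{kk} = [rho(k) - sum_{j=1..k-1} phi_{k-1,j} rho(k-j)]
            / [1 - sum_{j=1..k-1} phi_{k-1,j} rho(j)],
  phi_{k,j} = phi_{k-1,j} - phi_{kk} phi_{k-1,k-j},  j = 1..k-1.
Step k = 1:
  phi_11 = rho(1) = 0.7156.
Step k = 2:
  phi_22 = [rho(2) - phi_11 rho(1)] / [1 - phi_11 rho(1)] = [0.6873 - (0.7156)(0.7156)] / [1 - (0.7156)(0.7156)]
         = 0.17521664 / 0.48791664 = 0.359112.
  Update: phi_21 = phi_11 - phi_22 phi_11 = 0.7156 - (0.359112)(0.7156) = 0.45862.
Step k = 3:
  phi_33 = [rho(3) - phi_21 rho(2) - phi_22 rho(1)] / [1 - phi_21 rho(1) - phi_22 rho(2)]
    numerator   = 0.6474 - (0.45862)(0.6873) - (0.359112)(0.7156) = 0.07521034
    denominator = 1 - (0.45862)(0.7156) - (0.359112)(0.6873) = 0.42499427
  phi_33 = 0.07521034 / 0.42499427 = 0.177.
Therefore phi_{33} = 0.1770.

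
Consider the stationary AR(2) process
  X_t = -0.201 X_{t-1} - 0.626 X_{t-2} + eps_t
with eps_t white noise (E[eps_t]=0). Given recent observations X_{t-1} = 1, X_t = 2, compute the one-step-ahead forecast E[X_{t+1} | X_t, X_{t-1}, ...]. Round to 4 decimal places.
E[X_{t+1} \mid \mathcal F_t] = -1.0280

For an AR(p) model X_t = c + sum_i phi_i X_{t-i} + eps_t, the
one-step-ahead conditional mean is
  E[X_{t+1} | X_t, ...] = c + sum_i phi_i X_{t+1-i}.
Substitute known values:
  E[X_{t+1} | ...] = (-0.201) * (2) + (-0.626) * (1)
                   = -1.0280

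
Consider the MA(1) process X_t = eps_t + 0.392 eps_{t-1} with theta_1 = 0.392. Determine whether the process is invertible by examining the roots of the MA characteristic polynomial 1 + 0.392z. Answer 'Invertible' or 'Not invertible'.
\text{Invertible}

The MA(q) characteristic polynomial is P(z) = 1 + 0.392z.
Invertibility requires all roots to lie outside the unit circle, i.e. |z| > 1 for every root.
This is linear in z: 1 + (0.392) z = 0  =>  z = -1/(0.392) = -2.55102,  |z| = 2.55102.
Moduli of all roots: 2.5510.
All moduli strictly greater than 1? Yes.
Verdict: Invertible.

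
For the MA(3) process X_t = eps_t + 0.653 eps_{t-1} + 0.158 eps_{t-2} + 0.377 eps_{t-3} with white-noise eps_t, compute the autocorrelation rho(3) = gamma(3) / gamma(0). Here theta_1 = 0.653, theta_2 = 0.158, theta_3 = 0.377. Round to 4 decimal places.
\rho(3) = 0.2366

For an MA(q) process with theta_0 = 1, the autocovariance is
  gamma(k) = sigma^2 * sum_{i=0..q-k} theta_i * theta_{i+k},
and rho(k) = gamma(k) / gamma(0). Sigma^2 cancels.
  numerator   = (1)*(0.377) = 0.377.
  denominator = (1)^2 + (0.653)^2 + (0.158)^2 + (0.377)^2 = 1.593502.
  rho(3) = 0.377 / 1.593502 = 0.2366.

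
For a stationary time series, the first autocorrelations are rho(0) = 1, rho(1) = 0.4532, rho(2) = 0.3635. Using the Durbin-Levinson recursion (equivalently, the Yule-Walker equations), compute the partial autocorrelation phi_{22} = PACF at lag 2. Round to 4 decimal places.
\phi_{22} = 0.1990

The PACF at lag k is phi_{kk}, the last component of the solution
to the Yule-Walker system G_k phi = r_k where
  (G_k)_{ij} = rho(|i - j|), (r_k)_i = rho(i), i,j = 1..k.
Equivalently, Durbin-Levinson gives phi_{kk} iteratively:
  phi_{11} = rho(1)
  phi_{kk} = [rho(k) - sum_{j=1..k-1} phi_{k-1,j} rho(k-j)]
            / [1 - sum_{j=1..k-1} phi_{k-1,j} rho(j)],
  phi_{k,j} = phi_{k-1,j} - phi_{kk} phi_{k-1,k-j},  j = 1..k-1.
Step k = 1:
  phi_11 = rho(1) = 0.4532.
Step k = 2:
  phi_22 = [rho(2) - phi_11 rho(1)] / [1 - phi_11 rho(1)] = [0.3635 - (0.4532)(0.4532)] / [1 - (0.4532)(0.4532)]
         = 0.15810976 / 0.79460976 = 0.199.
Therefore phi_{22} = 0.1990.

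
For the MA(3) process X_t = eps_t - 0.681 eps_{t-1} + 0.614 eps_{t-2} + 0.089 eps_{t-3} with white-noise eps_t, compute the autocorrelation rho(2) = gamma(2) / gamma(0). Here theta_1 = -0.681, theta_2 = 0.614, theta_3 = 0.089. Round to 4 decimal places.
\rho(2) = 0.2993

For an MA(q) process with theta_0 = 1, the autocovariance is
  gamma(k) = sigma^2 * sum_{i=0..q-k} theta_i * theta_{i+k},
and rho(k) = gamma(k) / gamma(0). Sigma^2 cancels.
  numerator   = (1)*(0.614) + (-0.681)*(0.089) = 0.553391.
  denominator = (1)^2 + (-0.681)^2 + (0.614)^2 + (0.089)^2 = 1.848678.
  rho(2) = 0.553391 / 1.848678 = 0.2993.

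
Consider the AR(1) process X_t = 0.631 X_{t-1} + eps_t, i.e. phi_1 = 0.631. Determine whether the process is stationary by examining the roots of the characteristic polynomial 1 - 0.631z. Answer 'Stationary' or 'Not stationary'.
\text{Stationary}

The AR(p) characteristic polynomial is P(z) = 1 - 0.631z.
Stationarity requires all roots to lie outside the unit circle, i.e. |z| > 1 for every root.
This is linear in z: 1 + (-0.631) z = 0  =>  z = -1/(-0.631) = 1.584786,  |z| = 1.584786.
Moduli of all roots: 1.5848.
All moduli strictly greater than 1? Yes.
Verdict: Stationary.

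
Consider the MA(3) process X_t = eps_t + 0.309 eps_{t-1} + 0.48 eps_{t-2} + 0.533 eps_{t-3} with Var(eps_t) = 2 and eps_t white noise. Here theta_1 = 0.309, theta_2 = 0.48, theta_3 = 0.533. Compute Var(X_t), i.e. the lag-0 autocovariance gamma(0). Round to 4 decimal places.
\gamma(0) = 3.2199

For an MA(q) process X_t = eps_t + sum_i theta_i eps_{t-i} with
Var(eps_t) = sigma^2, the variance is
  gamma(0) = sigma^2 * (1 + sum_i theta_i^2).
  sum_i theta_i^2 = (0.309)^2 + (0.48)^2 + (0.533)^2 = 0.095481 + 0.2304 + 0.284089 = 0.60997.
  gamma(0) = 2 * (1 + 0.60997) = 2 * 1.60997 = 3.21994, which rounds to 3.2199.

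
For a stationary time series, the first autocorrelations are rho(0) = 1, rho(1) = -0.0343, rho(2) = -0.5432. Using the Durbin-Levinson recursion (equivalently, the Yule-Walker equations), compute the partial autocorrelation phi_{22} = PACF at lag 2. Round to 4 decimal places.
\phi_{22} = -0.5450

The PACF at lag k is phi_{kk}, the last component of the solution
to the Yule-Walker system G_k phi = r_k where
  (G_k)_{ij} = rho(|i - j|), (r_k)_i = rho(i), i,j = 1..k.
Equivalently, Durbin-Levinson gives phi_{kk} iteratively:
  phi_{11} = rho(1)
  phi_{kk} = [rho(k) - sum_{j=1..k-1} phi_{k-1,j} rho(k-j)]
            / [1 - sum_{j=1..k-1} phi_{k-1,j} rho(j)],
  phi_{k,j} = phi_{k-1,j} - phi_{kk} phi_{k-1,k-j},  j = 1..k-1.
Step k = 1:
  phi_11 = rho(1) = -0.0343.
Step k = 2:
  phi_22 = [rho(2) - phi_11 rho(1)] / [1 - phi_11 rho(1)] = [-0.5432 - (-0.0343)(-0.0343)] / [1 - (-0.0343)(-0.0343)]
         = -0.54437649 / 0.99882351 = -0.545.
Therefore phi_{22} = -0.5450.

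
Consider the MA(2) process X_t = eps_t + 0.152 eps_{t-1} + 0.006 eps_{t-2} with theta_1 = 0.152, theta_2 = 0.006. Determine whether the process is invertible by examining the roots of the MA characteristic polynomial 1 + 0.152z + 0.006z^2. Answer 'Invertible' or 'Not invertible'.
\text{Invertible}

The MA(q) characteristic polynomial is P(z) = 1 + 0.152z + 0.006z^2.
Invertibility requires all roots to lie outside the unit circle, i.e. |z| > 1 for every root.
Set 1 + (0.152) z + (0.006) z^2 = 0, i.e. a z^2 + b z + c = 0 with a = 0.006, b = 0.152, c = 1.
Discriminant D = b^2 - 4ac = (0.152)^2 - 4*(0.006)*1 = 0.023104 - (0.024) = -0.000896.
D < 0, so the roots are the complex-conjugate pair z = (-b +/- i sqrt(-D)) / (2a) = -12.6667 +/- 2.4944i.
For a conjugate pair |z|^2 = z * conj(z) = (product of roots) = c/a = 1/(0.006) = 166.666667, so |z| = sqrt(166.666667) = 12.9099 for both roots.
Moduli of all roots: 12.9099, 12.9099.
All moduli strictly greater than 1? Yes.
Verdict: Invertible.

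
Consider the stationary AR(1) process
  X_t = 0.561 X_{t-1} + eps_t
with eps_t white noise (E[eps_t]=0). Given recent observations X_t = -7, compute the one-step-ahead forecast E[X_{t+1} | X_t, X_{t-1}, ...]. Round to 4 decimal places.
E[X_{t+1} \mid \mathcal F_t] = -3.9270

For an AR(p) model X_t = c + sum_i phi_i X_{t-i} + eps_t, the
one-step-ahead conditional mean is
  E[X_{t+1} | X_t, ...] = c + sum_i phi_i X_{t+1-i}.
Substitute known values:
  E[X_{t+1} | ...] = (0.561) * (-7)
                   = -3.9270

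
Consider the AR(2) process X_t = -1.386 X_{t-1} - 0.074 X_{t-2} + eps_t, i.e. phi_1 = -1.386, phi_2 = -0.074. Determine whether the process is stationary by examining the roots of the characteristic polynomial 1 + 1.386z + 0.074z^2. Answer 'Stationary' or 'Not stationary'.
\text{Not stationary}

The AR(p) characteristic polynomial is P(z) = 1 + 1.386z + 0.074z^2.
Stationarity requires all roots to lie outside the unit circle, i.e. |z| > 1 for every root.
Set 1 + (1.386) z + (0.074) z^2 = 0, i.e. a z^2 + b z + c = 0 with a = 0.074, b = 1.386, c = 1.
Discriminant D = b^2 - 4ac = (1.386)^2 - 4*(0.074)*1 = 1.920996 - (0.296) = 1.624996.
D >= 0, so the roots are real: z = (-b +/- sqrt(D)) / (2a) = (-1.386 +/- 1.274753) / (0.148).
  z_1 = (-1.386 + 1.274753) / (0.148) = -0.7517,   |z_1| = 0.7517.
  z_2 = (-1.386 - 1.274753) / (0.148) = -17.9781,   |z_2| = 17.9781.
Moduli of all roots: 0.7517, 17.9781.
All moduli strictly greater than 1? No.
Verdict: Not stationary.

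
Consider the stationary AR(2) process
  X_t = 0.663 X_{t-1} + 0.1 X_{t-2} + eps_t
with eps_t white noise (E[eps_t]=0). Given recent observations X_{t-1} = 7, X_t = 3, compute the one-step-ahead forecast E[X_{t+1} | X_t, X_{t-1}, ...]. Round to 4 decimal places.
E[X_{t+1} \mid \mathcal F_t] = 2.6890

For an AR(p) model X_t = c + sum_i phi_i X_{t-i} + eps_t, the
one-step-ahead conditional mean is
  E[X_{t+1} | X_t, ...] = c + sum_i phi_i X_{t+1-i}.
Substitute known values:
  E[X_{t+1} | ...] = (0.663) * (3) + (0.1) * (7)
                   = 2.6890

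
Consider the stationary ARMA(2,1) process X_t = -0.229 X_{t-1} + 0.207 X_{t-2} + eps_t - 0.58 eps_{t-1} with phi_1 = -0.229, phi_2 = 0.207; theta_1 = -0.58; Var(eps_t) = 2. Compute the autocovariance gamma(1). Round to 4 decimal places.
\gamma(1) = -2.5631

Multiply the model equation by X_{t-k} and take expectations. With theta_0 = psi_0 = 1 and psi_j the MA(infinity) weights, this gives
  gamma(k) - sum_i phi_i gamma(k-i) = c_k,
  c_k = sigma^2 * sum_{j=k..q} theta_j psi_{j-k}   (c_k = 0 for k > q),
using gamma(-m) = gamma(m).
psi-weights needed (psi_j = theta_j + sum_i phi_i psi_{j-i}):
  psi_1 = theta_1 + phi_1 = -0.58 + (-0.229) = -0.809
Right-hand sides:
  c_0 = sigma^2 (1 + theta_1 psi_1) = 2 * (1 + (-0.58)(-0.809)) = 2 * 1.46922 = 2.93844
  c_1 = sigma^2 theta_1 = 2 * (-0.58) = -1.16
  c_2 = 0
Equations for k = 0, 1, 2 (AR order 2, c_2 = 0):
  (E0) gamma(0) = phi_1 gamma(1) + phi_2 gamma(2) + c_0
  (E1) gamma(1) = phi_1 gamma(0) + phi_2 gamma(1) + c_1
  (E2) gamma(2) = phi_1 gamma(1) + phi_2 gamma(0)
From (E1): gamma(1) = A gamma(0) + B with
  A = phi_1 / (1 - phi_2) = -0.229 / 0.793 = -0.288777,   B = c_1 / (1 - phi_2) = -1.16 / 0.793 = -1.462799.
Insert (E2) into (E0): gamma(0) (1 - phi_2^2) = phi_1 (1 + phi_2) gamma(1) + c_0.
  phi_1 (1 + phi_2) = (-0.229)(1.207) = -0.276403,   1 - phi_2^2 = 0.957151.
Replace gamma(1) by A gamma(0) + B and collect gamma(0):
  gamma(0) [0.957151 - (-0.276403)(-0.288777)] = (-0.276403)(-1.462799) + 2.93844
  gamma(0) * 0.877332 = 3.342762
  gamma(0) = 3.342762 / 0.877332 = 3.810144.
  gamma(1) = A gamma(0) + B = (-0.288777)(3.810144) + (-1.462799) = -2.563081.
Therefore gamma(1) = -2.5631 (to 4 decimal places).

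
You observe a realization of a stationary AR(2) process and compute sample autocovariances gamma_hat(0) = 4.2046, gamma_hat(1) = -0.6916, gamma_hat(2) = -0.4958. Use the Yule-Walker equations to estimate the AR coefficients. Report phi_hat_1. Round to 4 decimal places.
\hat\phi_{1} = -0.1890

The Yule-Walker equations for an AR(p) process read, in matrix form,
  Gamma_p phi = r_p,   with   (Gamma_p)_{ij} = gamma(|i - j|),
                       (r_p)_i = gamma(i),   i,j = 1..p.
Substitute the sample gammas (Toeplitz matrix and right-hand side of size 2):
  Gamma_p = [[4.2046, -0.6916], [-0.6916, 4.2046]]
  r_p     = [-0.6916, -0.4958]
Written out:
  4.2046 phi_1 - 0.6916 phi_2 = -0.6916
  -0.6916 phi_1 + 4.2046 phi_2 = -0.4958
Solve by Cramer's rule:
  det = gamma(0)^2 - gamma(1)^2 = (4.2046)^2 - (-0.6916)^2 = 17.67866116 - 0.47831056 = 17.2003506
  phi_hat_1 = [gamma(1) gamma(0) - gamma(1) gamma(2)] / det = [(-0.6916)(4.2046) - (-0.6916)(-0.4958)] / 17.2003506 = -3.25079664 / 17.2003506 = -0.189
  phi_hat_2 = [gamma(0) gamma(2) - gamma(1)^2] / det = [(4.2046)(-0.4958) - (-0.6916)^2] / 17.2003506 = -2.56295124 / 17.2003506 = -0.149
So phi_hat = [-0.1890, -0.1490].
Therefore phi_hat_1 = -0.1890.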